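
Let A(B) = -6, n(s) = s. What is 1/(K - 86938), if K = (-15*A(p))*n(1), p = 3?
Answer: -1/86848 ≈ -1.1514e-5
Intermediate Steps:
K = 90 (K = -15*(-6)*1 = 90*1 = 90)
1/(K - 86938) = 1/(90 - 86938) = 1/(-86848) = -1/86848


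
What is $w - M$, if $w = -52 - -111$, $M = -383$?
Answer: $442$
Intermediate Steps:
$w = 59$ ($w = -52 + 111 = 59$)
$w - M = 59 - -383 = 59 + 383 = 442$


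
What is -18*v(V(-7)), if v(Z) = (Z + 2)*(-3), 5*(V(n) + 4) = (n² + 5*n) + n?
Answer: -162/5 ≈ -32.400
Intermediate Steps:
V(n) = -4 + n²/5 + 6*n/5 (V(n) = -4 + ((n² + 5*n) + n)/5 = -4 + (n² + 6*n)/5 = -4 + (n²/5 + 6*n/5) = -4 + n²/5 + 6*n/5)
v(Z) = -6 - 3*Z (v(Z) = (2 + Z)*(-3) = -6 - 3*Z)
-18*v(V(-7)) = -18*(-6 - 3*(-4 + (⅕)*(-7)² + (6/5)*(-7))) = -18*(-6 - 3*(-4 + (⅕)*49 - 42/5)) = -18*(-6 - 3*(-4 + 49/5 - 42/5)) = -18*(-6 - 3*(-13/5)) = -18*(-6 + 39/5) = -18*9/5 = -162/5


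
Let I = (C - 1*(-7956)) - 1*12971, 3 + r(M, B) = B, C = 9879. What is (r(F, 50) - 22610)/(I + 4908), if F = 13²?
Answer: -22563/9772 ≈ -2.3089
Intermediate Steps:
F = 169
r(M, B) = -3 + B
I = 4864 (I = (9879 - 1*(-7956)) - 1*12971 = (9879 + 7956) - 12971 = 17835 - 12971 = 4864)
(r(F, 50) - 22610)/(I + 4908) = ((-3 + 50) - 22610)/(4864 + 4908) = (47 - 22610)/9772 = -22563*1/9772 = -22563/9772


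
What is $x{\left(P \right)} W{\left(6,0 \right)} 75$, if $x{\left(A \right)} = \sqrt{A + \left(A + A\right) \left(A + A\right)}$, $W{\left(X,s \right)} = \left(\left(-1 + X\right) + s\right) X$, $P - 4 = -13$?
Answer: $6750 \sqrt{35} \approx 39934.0$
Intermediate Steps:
$P = -9$ ($P = 4 - 13 = -9$)
$W{\left(X,s \right)} = X \left(-1 + X + s\right)$ ($W{\left(X,s \right)} = \left(-1 + X + s\right) X = X \left(-1 + X + s\right)$)
$x{\left(A \right)} = \sqrt{A + 4 A^{2}}$ ($x{\left(A \right)} = \sqrt{A + 2 A 2 A} = \sqrt{A + 4 A^{2}}$)
$x{\left(P \right)} W{\left(6,0 \right)} 75 = \sqrt{- 9 \left(1 + 4 \left(-9\right)\right)} 6 \left(-1 + 6 + 0\right) 75 = \sqrt{- 9 \left(1 - 36\right)} 6 \cdot 5 \cdot 75 = \sqrt{\left(-9\right) \left(-35\right)} 30 \cdot 75 = \sqrt{315} \cdot 30 \cdot 75 = 3 \sqrt{35} \cdot 30 \cdot 75 = 90 \sqrt{35} \cdot 75 = 6750 \sqrt{35}$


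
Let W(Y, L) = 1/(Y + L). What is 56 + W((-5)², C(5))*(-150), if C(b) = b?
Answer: 51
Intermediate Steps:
W(Y, L) = 1/(L + Y)
56 + W((-5)², C(5))*(-150) = 56 - 150/(5 + (-5)²) = 56 - 150/(5 + 25) = 56 - 150/30 = 56 + (1/30)*(-150) = 56 - 5 = 51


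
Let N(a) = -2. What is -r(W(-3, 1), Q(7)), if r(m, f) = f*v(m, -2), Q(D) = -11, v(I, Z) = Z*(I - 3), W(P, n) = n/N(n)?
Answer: 77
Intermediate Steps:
W(P, n) = -n/2 (W(P, n) = n/(-2) = n*(-½) = -n/2)
v(I, Z) = Z*(-3 + I)
r(m, f) = f*(6 - 2*m) (r(m, f) = f*(-2*(-3 + m)) = f*(6 - 2*m))
-r(W(-3, 1), Q(7)) = -2*(-11)*(3 - (-1)/2) = -2*(-11)*(3 - 1*(-½)) = -2*(-11)*(3 + ½) = -2*(-11)*7/2 = -1*(-77) = 77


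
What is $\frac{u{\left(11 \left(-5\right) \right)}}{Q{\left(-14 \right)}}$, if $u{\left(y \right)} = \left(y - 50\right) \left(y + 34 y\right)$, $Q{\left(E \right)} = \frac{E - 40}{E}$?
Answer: $\frac{471625}{9} \approx 52403.0$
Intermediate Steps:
$Q{\left(E \right)} = \frac{-40 + E}{E}$ ($Q{\left(E \right)} = \frac{E - 40}{E} = \frac{-40 + E}{E}$)
$u{\left(y \right)} = 35 y \left(-50 + y\right)$ ($u{\left(y \right)} = \left(-50 + y\right) 35 y = 35 y \left(-50 + y\right)$)
$\frac{u{\left(11 \left(-5\right) \right)}}{Q{\left(-14 \right)}} = \frac{35 \cdot 11 \left(-5\right) \left(-50 + 11 \left(-5\right)\right)}{\frac{1}{-14} \left(-40 - 14\right)} = \frac{35 \left(-55\right) \left(-50 - 55\right)}{\left(- \frac{1}{14}\right) \left(-54\right)} = \frac{35 \left(-55\right) \left(-105\right)}{\frac{27}{7}} = 202125 \cdot \frac{7}{27} = \frac{471625}{9}$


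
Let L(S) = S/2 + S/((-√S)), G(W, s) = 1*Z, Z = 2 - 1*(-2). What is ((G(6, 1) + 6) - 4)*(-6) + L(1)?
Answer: -73/2 ≈ -36.500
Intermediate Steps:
Z = 4 (Z = 2 + 2 = 4)
G(W, s) = 4 (G(W, s) = 1*4 = 4)
L(S) = S/2 - √S (L(S) = S*(½) + S*(-1/√S) = S/2 - √S)
((G(6, 1) + 6) - 4)*(-6) + L(1) = ((4 + 6) - 4)*(-6) + ((½)*1 - √1) = (10 - 4)*(-6) + (½ - 1*1) = 6*(-6) + (½ - 1) = -36 - ½ = -73/2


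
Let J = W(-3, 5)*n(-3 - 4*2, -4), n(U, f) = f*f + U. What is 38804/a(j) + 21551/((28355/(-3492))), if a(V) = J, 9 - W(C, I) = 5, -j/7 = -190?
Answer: -20241721/28355 ≈ -713.87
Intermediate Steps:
j = 1330 (j = -7*(-190) = 1330)
n(U, f) = U + f**2 (n(U, f) = f**2 + U = U + f**2)
W(C, I) = 4 (W(C, I) = 9 - 1*5 = 9 - 5 = 4)
J = 20 (J = 4*((-3 - 4*2) + (-4)**2) = 4*((-3 - 8) + 16) = 4*(-11 + 16) = 4*5 = 20)
a(V) = 20
38804/a(j) + 21551/((28355/(-3492))) = 38804/20 + 21551/((28355/(-3492))) = 38804*(1/20) + 21551/((28355*(-1/3492))) = 9701/5 + 21551/(-28355/3492) = 9701/5 + 21551*(-3492/28355) = 9701/5 - 75256092/28355 = -20241721/28355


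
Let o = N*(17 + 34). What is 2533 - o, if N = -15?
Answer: 3298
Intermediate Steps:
o = -765 (o = -15*(17 + 34) = -15*51 = -765)
2533 - o = 2533 - 1*(-765) = 2533 + 765 = 3298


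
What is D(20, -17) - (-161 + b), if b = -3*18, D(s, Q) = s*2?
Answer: 255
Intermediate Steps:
D(s, Q) = 2*s
b = -54
D(20, -17) - (-161 + b) = 2*20 - (-161 - 54) = 40 - 1*(-215) = 40 + 215 = 255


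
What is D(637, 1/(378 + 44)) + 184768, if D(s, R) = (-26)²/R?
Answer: 470040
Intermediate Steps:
D(s, R) = 676/R
D(637, 1/(378 + 44)) + 184768 = 676/(1/(378 + 44)) + 184768 = 676/(1/422) + 184768 = 676*422 + 184768 = 285272 + 184768 = 470040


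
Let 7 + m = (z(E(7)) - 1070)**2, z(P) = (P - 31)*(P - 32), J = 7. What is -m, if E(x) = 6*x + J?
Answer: -583689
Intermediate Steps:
E(x) = 7 + 6*x (E(x) = 6*x + 7 = 7 + 6*x)
z(P) = (-32 + P)*(-31 + P) (z(P) = (-31 + P)*(-32 + P) = (-32 + P)*(-31 + P))
m = 583689 (m = -7 + ((992 + (7 + 6*7)**2 - 63*(7 + 6*7)) - 1070)**2 = -7 + ((992 + (7 + 42)**2 - 63*(7 + 42)) - 1070)**2 = -7 + ((992 + 49**2 - 63*49) - 1070)**2 = -7 + ((992 + 2401 - 3087) - 1070)**2 = -7 + (306 - 1070)**2 = -7 + (-764)**2 = -7 + 583696 = 583689)
-m = -1*583689 = -583689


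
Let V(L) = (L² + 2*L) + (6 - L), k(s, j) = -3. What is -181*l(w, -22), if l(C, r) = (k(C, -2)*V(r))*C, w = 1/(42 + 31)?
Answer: 254124/73 ≈ 3481.2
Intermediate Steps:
V(L) = 6 + L + L²
w = 1/73 ≈ 0.013699
l(C, r) = C*(-18 - 3*r - 3*r²) (l(C, r) = (-3*(6 + r + r²))*C = (-18 - 3*r - 3*r²)*C = C*(-18 - 3*r - 3*r²))
-181*l(w, -22) = -(-543)*(6 - 22 + (-22)²)/73 = -(-543)*(6 - 22 + 484)/73 = -(-543)*468/73 = -181*(-1404/73) = 254124/73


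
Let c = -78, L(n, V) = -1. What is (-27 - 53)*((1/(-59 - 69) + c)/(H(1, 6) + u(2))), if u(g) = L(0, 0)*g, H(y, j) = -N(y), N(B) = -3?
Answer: 49925/8 ≈ 6240.6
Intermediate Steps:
H(y, j) = 3 (H(y, j) = -1*(-3) = 3)
u(g) = -g
(-27 - 53)*((1/(-59 - 69) + c)/(H(1, 6) + u(2))) = (-27 - 53)*((1/(-59 - 69) - 78)/(3 - 1*2)) = -80*(1/(-128) - 78)/(3 - 2) = -80*(-1/128 - 78)/1 = -(-49925)/8 = -80*(-9985/128) = 49925/8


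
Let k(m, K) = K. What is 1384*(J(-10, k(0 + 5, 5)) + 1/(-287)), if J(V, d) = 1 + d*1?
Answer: 2381864/287 ≈ 8299.2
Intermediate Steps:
J(V, d) = 1 + d
1384*(J(-10, k(0 + 5, 5)) + 1/(-287)) = 1384*((1 + 5) + 1/(-287)) = 1384*(6 - 1/287) = 1384*(1721/287) = 2381864/287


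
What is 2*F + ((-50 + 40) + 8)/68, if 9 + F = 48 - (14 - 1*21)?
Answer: 3127/34 ≈ 91.971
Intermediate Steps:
F = 46 (F = -9 + (48 - (14 - 1*21)) = -9 + (48 - (14 - 21)) = -9 + (48 - 1*(-7)) = -9 + (48 + 7) = -9 + 55 = 46)
2*F + ((-50 + 40) + 8)/68 = 2*46 + ((-50 + 40) + 8)/68 = 92 + (-10 + 8)*(1/68) = 92 - 2*1/68 = 92 - 1/34 = 3127/34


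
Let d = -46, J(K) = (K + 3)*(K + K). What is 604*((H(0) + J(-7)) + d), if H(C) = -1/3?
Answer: 17516/3 ≈ 5838.7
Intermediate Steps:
J(K) = 2*K*(3 + K) (J(K) = (3 + K)*(2*K) = 2*K*(3 + K))
H(C) = -1/3 (H(C) = -1*1/3 = -1/3)
604*((H(0) + J(-7)) + d) = 604*((-1/3 + 2*(-7)*(3 - 7)) - 46) = 604*((-1/3 + 2*(-7)*(-4)) - 46) = 604*((-1/3 + 56) - 46) = 604*(167/3 - 46) = 604*(29/3) = 17516/3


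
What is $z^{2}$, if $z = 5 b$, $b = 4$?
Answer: $400$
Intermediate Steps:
$z = 20$ ($z = 5 \cdot 4 = 20$)
$z^{2} = 20^{2} = 400$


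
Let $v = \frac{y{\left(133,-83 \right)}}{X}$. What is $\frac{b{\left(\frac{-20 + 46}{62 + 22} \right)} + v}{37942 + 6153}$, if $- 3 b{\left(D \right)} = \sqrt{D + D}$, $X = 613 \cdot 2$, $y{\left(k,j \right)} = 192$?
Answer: $\frac{96}{27030235} - \frac{\sqrt{273}}{2777985} \approx -2.3962 \cdot 10^{-6}$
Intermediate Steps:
$X = 1226$
$b{\left(D \right)} = - \frac{\sqrt{2} \sqrt{D}}{3}$ ($b{\left(D \right)} = - \frac{\sqrt{D + D}}{3} = - \frac{\sqrt{2 D}}{3} = - \frac{\sqrt{2} \sqrt{D}}{3}$)
$v = \frac{96}{613}$ ($v = \frac{192}{1226} = 192 \cdot \frac{1}{1226} = \frac{96}{613} \approx 0.15661$)
$\frac{b{\left(\frac{-20 + 46}{62 + 22} \right)} + v}{37942 + 6153} = \frac{- \frac{\sqrt{2} \sqrt{\frac{-20 + 46}{62 + 22}}}{3} + \frac{96}{613}}{37942 + 6153} = \frac{- \frac{\sqrt{2} \sqrt{\frac{26}{84}}}{3} + \frac{96}{613}}{44095} = \left(- \frac{\sqrt{2} \sqrt{26 \cdot \frac{1}{84}}}{3} + \frac{96}{613}\right) \frac{1}{44095} = \left(- \frac{\sqrt{2} \sqrt{\frac{13}{42}}}{3} + \frac{96}{613}\right) \frac{1}{44095} = \left(- \frac{\sqrt{2} \frac{\sqrt{546}}{42}}{3} + \frac{96}{613}\right) \frac{1}{44095} = \left(- \frac{\sqrt{273}}{63} + \frac{96}{613}\right) \frac{1}{44095} = \left(\frac{96}{613} - \frac{\sqrt{273}}{63}\right) \frac{1}{44095} = \frac{96}{27030235} - \frac{\sqrt{273}}{2777985}$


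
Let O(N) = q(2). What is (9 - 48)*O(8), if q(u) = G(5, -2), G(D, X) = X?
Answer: 78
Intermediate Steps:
q(u) = -2
O(N) = -2
(9 - 48)*O(8) = (9 - 48)*(-2) = -39*(-2) = 78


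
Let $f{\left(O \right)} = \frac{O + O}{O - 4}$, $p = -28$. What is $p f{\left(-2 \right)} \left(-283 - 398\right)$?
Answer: $12712$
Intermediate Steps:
$f{\left(O \right)} = \frac{2 O}{-4 + O}$
$p f{\left(-2 \right)} \left(-283 - 398\right) = - 28 \cdot 2 \left(-2\right) \frac{1}{-4 - 2} \left(-283 - 398\right) = - 28 \cdot 2 \left(-2\right) \frac{1}{-6} \left(-681\right) = - 28 \cdot 2 \left(-2\right) \left(- \frac{1}{6}\right) \left(-681\right) = \left(-28\right) \frac{2}{3} \left(-681\right) = \left(- \frac{56}{3}\right) \left(-681\right) = 12712$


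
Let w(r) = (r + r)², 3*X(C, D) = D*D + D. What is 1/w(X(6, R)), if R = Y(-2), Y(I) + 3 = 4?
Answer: 9/16 ≈ 0.56250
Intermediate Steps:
Y(I) = 1 (Y(I) = -3 + 4 = 1)
R = 1
X(C, D) = D/3 + D²/3 (X(C, D) = (D*D + D)/3 = (D² + D)/3 = (D + D²)/3 = D/3 + D²/3)
w(r) = 4*r² (w(r) = (2*r)² = 4*r²)
1/w(X(6, R)) = 1/(4*((⅓)*1*(1 + 1))²) = 1/(4*((⅓)*1*2)²) = 1/(4*(⅔)²) = 1/(4*(4/9)) = 1/(16/9) = 9/16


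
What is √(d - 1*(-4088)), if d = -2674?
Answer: √1414 ≈ 37.603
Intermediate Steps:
√(d - 1*(-4088)) = √(-2674 - 1*(-4088)) = √(-2674 + 4088) = √1414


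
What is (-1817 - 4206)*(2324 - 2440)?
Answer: 698668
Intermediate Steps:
(-1817 - 4206)*(2324 - 2440) = -6023*(-116) = 698668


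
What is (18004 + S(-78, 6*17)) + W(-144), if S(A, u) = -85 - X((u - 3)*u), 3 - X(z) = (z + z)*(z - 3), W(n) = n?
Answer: 203896392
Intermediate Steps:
X(z) = 3 - 2*z*(-3 + z) (X(z) = 3 - (z + z)*(z - 3) = 3 - 2*z*(-3 + z))
S(A, u) = -88 - 6*u*(-3 + u) + 2*u²*(-3 + u)² (S(A, u) = -85 - (3 - 2*u²*(u - 3)² + 6*((u - 3)*u)) = -85 - (3 - 2*u²*(-3 + u)² + 6*((-3 + u)*u)) = -85 - (3 - 2*u²*(-3 + u)² + 6*(u*(-3 + u))) = -85 - (3 - 2*u²*(-3 + u)² + 6*u*(-3 + u)) = -85 + (-3 - 6*u*(-3 + u) + 2*u²*(-3 + u)²) = -88 - 6*u*(-3 + u) + 2*u²*(-3 + u)²)
(18004 + S(-78, 6*17)) + W(-144) = (18004 + (-88 - 6*6*17*(-3 + 6*17) + 2*(6*17)²*(-3 + 6*17)²)) - 144 = (18004 + (-88 - 6*102*(-3 + 102) + 2*102²*(-3 + 102)²)) - 144 = (18004 + (-88 - 6*102*99 + 2*10404*99²)) - 144 = (18004 + (-88 - 60588 + 2*10404*9801)) - 144 = (18004 + (-88 - 60588 + 203939208)) - 144 = (18004 + 203878532) - 144 = 203896536 - 144 = 203896392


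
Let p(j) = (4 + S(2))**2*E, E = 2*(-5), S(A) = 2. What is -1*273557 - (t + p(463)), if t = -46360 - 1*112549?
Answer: -114288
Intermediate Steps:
E = -10
p(j) = -360 (p(j) = (4 + 2)**2*(-10) = 6**2*(-10) = 36*(-10) = -360)
t = -158909 (t = -46360 - 112549 = -158909)
-1*273557 - (t + p(463)) = -1*273557 - (-158909 - 360) = -273557 - 1*(-159269) = -273557 + 159269 = -114288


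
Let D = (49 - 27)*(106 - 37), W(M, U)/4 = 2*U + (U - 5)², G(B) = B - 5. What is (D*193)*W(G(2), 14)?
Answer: 127736664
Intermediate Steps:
G(B) = -5 + B
W(M, U) = 4*(-5 + U)² + 8*U (W(M, U) = 4*(2*U + (U - 5)²) = 4*(2*U + (-5 + U)²) = 4*((-5 + U)² + 2*U) = 4*(-5 + U)² + 8*U)
D = 1518 (D = 22*69 = 1518)
(D*193)*W(G(2), 14) = (1518*193)*(4*(-5 + 14)² + 8*14) = 292974*(4*9² + 112) = 292974*(4*81 + 112) = 292974*(324 + 112) = 292974*436 = 127736664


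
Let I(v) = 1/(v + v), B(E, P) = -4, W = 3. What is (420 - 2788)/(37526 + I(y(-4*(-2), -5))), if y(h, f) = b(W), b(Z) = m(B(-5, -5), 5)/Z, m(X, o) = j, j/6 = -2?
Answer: -18944/300207 ≈ -0.063103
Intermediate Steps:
j = -12 (j = 6*(-2) = -12)
m(X, o) = -12
b(Z) = -12/Z
y(h, f) = -4 (y(h, f) = -12/3 = -12*1/3 = -4)
I(v) = 1/(2*v)
(420 - 2788)/(37526 + I(y(-4*(-2), -5))) = (420 - 2788)/(37526 + (1/2)/(-4)) = -2368/(37526 + (1/2)*(-1/4)) = -2368/(37526 - 1/8) = -2368/300207/8 = -2368*8/300207 = -18944/300207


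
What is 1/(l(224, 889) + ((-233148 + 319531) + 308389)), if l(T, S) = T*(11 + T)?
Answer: 1/447412 ≈ 2.2351e-6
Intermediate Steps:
1/(l(224, 889) + ((-233148 + 319531) + 308389)) = 1/(224*(11 + 224) + ((-233148 + 319531) + 308389)) = 1/(224*235 + (86383 + 308389)) = 1/(52640 + 394772) = 1/447412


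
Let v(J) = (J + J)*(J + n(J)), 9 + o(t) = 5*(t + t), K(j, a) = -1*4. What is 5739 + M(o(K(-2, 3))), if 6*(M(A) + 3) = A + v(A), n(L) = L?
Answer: 14657/2 ≈ 7328.5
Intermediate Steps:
K(j, a) = -4
o(t) = -9 + 10*t (o(t) = -9 + 5*(t + t) = -9 + 5*(2*t) = -9 + 10*t)
v(J) = 4*J**2 (v(J) = (J + J)*(J + J) = (2*J)*(2*J) = 4*J**2)
M(A) = -3 + A/6 + 2*A**2/3 (M(A) = -3 + (A + 4*A**2)/6 = -3 + (A/6 + 2*A**2/3) = -3 + A/6 + 2*A**2/3)
5739 + M(o(K(-2, 3))) = 5739 + (-3 + (-9 + 10*(-4))/6 + 2*(-9 + 10*(-4))**2/3) = 5739 + (-3 + (-9 - 40)/6 + 2*(-9 - 40)**2/3) = 5739 + (-3 + (1/6)*(-49) + (2/3)*(-49)**2) = 5739 + (-3 - 49/6 + (2/3)*2401) = 5739 + (-3 - 49/6 + 4802/3) = 5739 + 3179/2 = 14657/2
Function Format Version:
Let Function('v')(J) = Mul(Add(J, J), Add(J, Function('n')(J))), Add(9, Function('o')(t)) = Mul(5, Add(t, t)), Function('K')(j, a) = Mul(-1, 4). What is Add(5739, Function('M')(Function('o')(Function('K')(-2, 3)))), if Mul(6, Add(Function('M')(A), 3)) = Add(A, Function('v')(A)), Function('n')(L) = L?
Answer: Rational(14657, 2) ≈ 7328.5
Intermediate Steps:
Function('K')(j, a) = -4
Function('o')(t) = Add(-9, Mul(10, t)) (Function('o')(t) = Add(-9, Mul(5, Add(t, t))) = Add(-9, Mul(5, Mul(2, t))) = Add(-9, Mul(10, t)))
Function('v')(J) = Mul(4, Pow(J, 2)) (Function('v')(J) = Mul(Add(J, J), Add(J, J)) = Mul(Mul(2, J), Mul(2, J)) = Mul(4, Pow(J, 2)))
Function('M')(A) = Add(-3, Mul(Rational(1, 6), A), Mul(Rational(2, 3), Pow(A, 2))) (Function('M')(A) = Add(-3, Mul(Rational(1, 6), Add(A, Mul(4, Pow(A, 2))))) = Add(-3, Add(Mul(Rational(1, 6), A), Mul(Rational(2, 3), Pow(A, 2)))) = Add(-3, Mul(Rational(1, 6), A), Mul(Rational(2, 3), Pow(A, 2))))
Add(5739, Function('M')(Function('o')(Function('K')(-2, 3)))) = Add(5739, Add(-3, Mul(Rational(1, 6), Add(-9, Mul(10, -4))), Mul(Rational(2, 3), Pow(Add(-9, Mul(10, -4)), 2)))) = Add(5739, Add(-3, Mul(Rational(1, 6), Add(-9, -40)), Mul(Rational(2, 3), Pow(Add(-9, -40), 2)))) = Add(5739, Add(-3, Mul(Rational(1, 6), -49), Mul(Rational(2, 3), Pow(-49, 2)))) = Add(5739, Add(-3, Rational(-49, 6), Mul(Rational(2, 3), 2401))) = Add(5739, Add(-3, Rational(-49, 6), Rational(4802, 3))) = Add(5739, Rational(3179, 2)) = Rational(14657, 2)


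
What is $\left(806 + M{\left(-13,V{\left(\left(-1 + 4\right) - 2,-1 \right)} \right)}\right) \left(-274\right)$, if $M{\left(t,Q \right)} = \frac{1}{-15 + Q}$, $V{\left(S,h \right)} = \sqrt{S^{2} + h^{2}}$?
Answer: $- \frac{49244102}{223} + \frac{274 \sqrt{2}}{223} \approx -2.2082 \cdot 10^{5}$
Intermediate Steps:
$\left(806 + M{\left(-13,V{\left(\left(-1 + 4\right) - 2,-1 \right)} \right)}\right) \left(-274\right) = \left(806 + \frac{1}{-15 + \sqrt{\left(\left(-1 + 4\right) - 2\right)^{2} + \left(-1\right)^{2}}}\right) \left(-274\right) = \left(806 + \frac{1}{-15 + \sqrt{\left(3 - 2\right)^{2} + 1}}\right) \left(-274\right) = \left(806 + \frac{1}{-15 + \sqrt{1^{2} + 1}}\right) \left(-274\right) = \left(806 + \frac{1}{-15 + \sqrt{1 + 1}}\right) \left(-274\right) = \left(806 + \frac{1}{-15 + \sqrt{2}}\right) \left(-274\right) = -220844 - \frac{274}{-15 + \sqrt{2}}$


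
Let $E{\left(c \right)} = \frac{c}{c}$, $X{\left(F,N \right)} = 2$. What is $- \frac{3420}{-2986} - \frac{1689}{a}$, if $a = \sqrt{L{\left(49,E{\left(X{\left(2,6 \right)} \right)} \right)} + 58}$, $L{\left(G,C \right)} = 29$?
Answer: $\frac{1710}{1493} - \frac{563 \sqrt{87}}{29} \approx -179.93$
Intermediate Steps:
$E{\left(c \right)} = 1$
$a = \sqrt{87}$ ($a = \sqrt{29 + 58} = \sqrt{87} \approx 9.3274$)
$- \frac{3420}{-2986} - \frac{1689}{a} = - \frac{3420}{-2986} - \frac{1689}{\sqrt{87}} = \left(-3420\right) \left(- \frac{1}{2986}\right) - 1689 \frac{\sqrt{87}}{87} = \frac{1710}{1493} - \frac{563 \sqrt{87}}{29}$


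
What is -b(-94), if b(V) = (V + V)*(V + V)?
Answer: -35344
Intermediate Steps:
b(V) = 4*V² (b(V) = (2*V)*(2*V) = 4*V²)
-b(-94) = -4*(-94)² = -4*8836 = -1*35344 = -35344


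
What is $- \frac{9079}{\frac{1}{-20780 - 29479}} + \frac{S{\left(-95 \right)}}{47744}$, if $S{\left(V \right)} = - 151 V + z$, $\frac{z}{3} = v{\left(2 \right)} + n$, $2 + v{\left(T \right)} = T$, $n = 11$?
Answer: $\frac{10892828484181}{23872} \approx 4.563 \cdot 10^{8}$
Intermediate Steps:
$v{\left(T \right)} = -2 + T$
$z = 33$ ($z = 3 \left(\left(-2 + 2\right) + 11\right) = 3 \left(0 + 11\right) = 3 \cdot 11 = 33$)
$S{\left(V \right)} = 33 - 151 V$ ($S{\left(V \right)} = - 151 V + 33 = 33 - 151 V$)
$- \frac{9079}{\frac{1}{-20780 - 29479}} + \frac{S{\left(-95 \right)}}{47744} = - \frac{9079}{\frac{1}{-20780 - 29479}} + \frac{33 - -14345}{47744} = - \frac{9079}{\frac{1}{-50259}} + \left(33 + 14345\right) \frac{1}{47744} = - \frac{9079}{- \frac{1}{50259}} + 14378 \cdot \frac{1}{47744} = \left(-9079\right) \left(-50259\right) + \frac{7189}{23872} = 456301461 + \frac{7189}{23872} = \frac{10892828484181}{23872}$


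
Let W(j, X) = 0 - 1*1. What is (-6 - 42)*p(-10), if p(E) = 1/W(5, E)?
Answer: 48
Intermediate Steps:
W(j, X) = -1 (W(j, X) = 0 - 1 = -1)
p(E) = -1 (p(E) = 1/(-1) = -1)
(-6 - 42)*p(-10) = (-6 - 42)*(-1) = -48*(-1) = 48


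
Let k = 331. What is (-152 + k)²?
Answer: 32041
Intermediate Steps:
(-152 + k)² = (-152 + 331)² = 179² = 32041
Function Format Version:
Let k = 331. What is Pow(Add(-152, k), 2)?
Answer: 32041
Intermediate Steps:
Pow(Add(-152, k), 2) = Pow(Add(-152, 331), 2) = Pow(179, 2) = 32041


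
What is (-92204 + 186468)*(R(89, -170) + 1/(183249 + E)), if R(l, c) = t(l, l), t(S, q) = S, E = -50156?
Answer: 1116583285392/133093 ≈ 8.3895e+6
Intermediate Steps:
R(l, c) = l
(-92204 + 186468)*(R(89, -170) + 1/(183249 + E)) = (-92204 + 186468)*(89 + 1/(183249 - 50156)) = 94264*(89 + 1/133093) = 94264*(11845278/133093) = 1116583285392/133093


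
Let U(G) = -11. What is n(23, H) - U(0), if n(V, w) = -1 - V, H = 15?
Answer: -13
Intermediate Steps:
n(23, H) - U(0) = (-1 - 1*23) - 1*(-11) = (-1 - 23) + 11 = -24 + 11 = -13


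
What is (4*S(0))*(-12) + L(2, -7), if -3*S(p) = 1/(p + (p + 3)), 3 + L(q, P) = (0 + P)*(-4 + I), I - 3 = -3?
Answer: 91/3 ≈ 30.333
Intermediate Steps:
I = 0 (I = 3 - 3 = 0)
L(q, P) = -3 - 4*P (L(q, P) = -3 + (0 + P)*(-4 + 0) = -3 + P*(-4) = -3 - 4*P)
S(p) = -1/(3*(3 + 2*p)) (S(p) = -1/(3*(p + (p + 3))) = -1/(3*(p + (3 + p))) = -1/(3*(3 + 2*p)))
(4*S(0))*(-12) + L(2, -7) = (4*(-1/(9 + 6*0)))*(-12) + (-3 - 4*(-7)) = (4*(-1/(9 + 0)))*(-12) + (-3 + 28) = (4*(-1/9))*(-12) + 25 = (4*(-1*⅑))*(-12) + 25 = (4*(-⅑))*(-12) + 25 = -4/9*(-12) + 25 = 16/3 + 25 = 91/3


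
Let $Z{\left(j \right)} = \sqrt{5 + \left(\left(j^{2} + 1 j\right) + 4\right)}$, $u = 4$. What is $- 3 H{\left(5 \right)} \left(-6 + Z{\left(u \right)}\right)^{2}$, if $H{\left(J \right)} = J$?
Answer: $-975 + 180 \sqrt{29} \approx -5.6703$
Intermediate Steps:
$Z{\left(j \right)} = \sqrt{9 + j + j^{2}}$ ($Z{\left(j \right)} = \sqrt{5 + \left(\left(j^{2} + j\right) + 4\right)} = \sqrt{5 + \left(\left(j + j^{2}\right) + 4\right)} = \sqrt{5 + \left(4 + j + j^{2}\right)} = \sqrt{9 + j + j^{2}}$)
$- 3 H{\left(5 \right)} \left(-6 + Z{\left(u \right)}\right)^{2} = \left(-3\right) 5 \left(-6 + \sqrt{9 + 4 + 4^{2}}\right)^{2} = - 15 \left(-6 + \sqrt{9 + 4 + 16}\right)^{2} = - 15 \left(-6 + \sqrt{29}\right)^{2}$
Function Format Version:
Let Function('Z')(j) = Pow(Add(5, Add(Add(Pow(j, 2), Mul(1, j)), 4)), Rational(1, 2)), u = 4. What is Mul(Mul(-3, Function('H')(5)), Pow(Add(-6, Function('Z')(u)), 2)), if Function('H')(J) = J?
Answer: Add(-975, Mul(180, Pow(29, Rational(1, 2)))) ≈ -5.6703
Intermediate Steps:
Function('Z')(j) = Pow(Add(9, j, Pow(j, 2)), Rational(1, 2)) (Function('Z')(j) = Pow(Add(5, Add(Add(Pow(j, 2), j), 4)), Rational(1, 2)) = Pow(Add(5, Add(Add(j, Pow(j, 2)), 4)), Rational(1, 2)) = Pow(Add(5, Add(4, j, Pow(j, 2))), Rational(1, 2)) = Pow(Add(9, j, Pow(j, 2)), Rational(1, 2)))
Mul(Mul(-3, Function('H')(5)), Pow(Add(-6, Function('Z')(u)), 2)) = Mul(Mul(-3, 5), Pow(Add(-6, Pow(Add(9, 4, Pow(4, 2)), Rational(1, 2))), 2)) = Mul(-15, Pow(Add(-6, Pow(Add(9, 4, 16), Rational(1, 2))), 2)) = Mul(-15, Pow(Add(-6, Pow(29, Rational(1, 2))), 2))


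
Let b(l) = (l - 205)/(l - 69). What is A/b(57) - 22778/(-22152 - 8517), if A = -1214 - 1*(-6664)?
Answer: 502280936/1134753 ≈ 442.63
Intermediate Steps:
A = 5450 (A = -1214 + 6664 = 5450)
b(l) = (-205 + l)/(-69 + l)
A/b(57) - 22778/(-22152 - 8517) = 5450/(((-205 + 57)/(-69 + 57))) - 22778/(-22152 - 8517) = 5450/((-148/(-12))) - 22778/(-30669) = 5450/((-1/12*(-148))) - 22778*(-1/30669) = 5450/(37/3) + 22778/30669 = 5450*(3/37) + 22778/30669 = 16350/37 + 22778/30669 = 502280936/1134753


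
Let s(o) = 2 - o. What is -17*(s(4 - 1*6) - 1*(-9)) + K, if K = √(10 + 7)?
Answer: -221 + √17 ≈ -216.88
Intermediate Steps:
K = √17 ≈ 4.1231
-17*(s(4 - 1*6) - 1*(-9)) + K = -17*((2 - (4 - 1*6)) - 1*(-9)) + √17 = -17*((2 - (4 - 6)) + 9) + √17 = -17*((2 - 1*(-2)) + 9) + √17 = -17*((2 + 2) + 9) + √17 = -17*(4 + 9) + √17 = -17*13 + √17 = -221 + √17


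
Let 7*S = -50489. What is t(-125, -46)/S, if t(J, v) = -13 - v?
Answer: -231/50489 ≈ -0.0045753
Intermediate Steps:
S = -50489/7 (S = (1/7)*(-50489) = -50489/7 ≈ -7212.7)
t(-125, -46)/S = (-13 - 1*(-46))/(-50489/7) = (-13 + 46)*(-7/50489) = 33*(-7/50489) = -231/50489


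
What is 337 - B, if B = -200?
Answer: 537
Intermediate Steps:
337 - B = 337 - 1*(-200) = 337 + 200 = 537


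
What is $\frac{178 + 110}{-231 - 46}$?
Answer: $- \frac{288}{277} \approx -1.0397$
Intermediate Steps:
$\frac{178 + 110}{-231 - 46} = \frac{288}{-231 + \left(-71 + 25\right)} = \frac{288}{-231 - 46} = \frac{288}{-277} = 288 \left(- \frac{1}{277}\right) = - \frac{288}{277}$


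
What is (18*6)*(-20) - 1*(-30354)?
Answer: 28194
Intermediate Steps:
(18*6)*(-20) - 1*(-30354) = 108*(-20) + 30354 = -2160 + 30354 = 28194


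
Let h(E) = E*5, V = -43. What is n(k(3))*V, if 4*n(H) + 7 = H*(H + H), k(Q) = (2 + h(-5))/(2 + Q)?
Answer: -37969/100 ≈ -379.69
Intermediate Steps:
h(E) = 5*E
k(Q) = -23/(2 + Q) (k(Q) = (2 + 5*(-5))/(2 + Q) = (2 - 25)/(2 + Q) = -23/(2 + Q))
n(H) = -7/4 + H**2/2 (n(H) = -7/4 + (H*(H + H))/4 = -7/4 + (H*(2*H))/4 = -7/4 + (2*H**2)/4 = -7/4 + H**2/2)
n(k(3))*V = (-7/4 + (-23/(2 + 3))**2/2)*(-43) = (-7/4 + (-23/5)**2/2)*(-43) = (-7/4 + (1/2)*(529/25))*(-43) = (-7/4 + 529/50)*(-43) = (883/100)*(-43) = -37969/100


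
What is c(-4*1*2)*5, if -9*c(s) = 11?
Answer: -55/9 ≈ -6.1111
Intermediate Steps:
c(s) = -11/9 (c(s) = -⅑*11 = -11/9)
c(-4*1*2)*5 = -11/9*5 = -55/9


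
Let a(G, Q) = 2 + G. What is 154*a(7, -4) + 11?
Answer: 1397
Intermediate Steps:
154*a(7, -4) + 11 = 154*(2 + 7) + 11 = 154*9 + 11 = 1386 + 11 = 1397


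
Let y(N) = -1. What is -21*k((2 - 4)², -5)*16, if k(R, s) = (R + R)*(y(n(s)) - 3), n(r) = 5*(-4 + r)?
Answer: 10752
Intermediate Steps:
n(r) = -20 + 5*r
k(R, s) = -8*R (k(R, s) = (R + R)*(-1 - 3) = (2*R)*(-4) = -8*R)
-21*k((2 - 4)², -5)*16 = -(-168)*(2 - 4)²*16 = -(-168)*(-2)²*16 = -(-168)*4*16 = -21*(-32)*16 = 672*16 = 10752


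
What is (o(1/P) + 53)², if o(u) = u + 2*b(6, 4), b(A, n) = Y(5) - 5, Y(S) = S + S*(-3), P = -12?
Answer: 75625/144 ≈ 525.17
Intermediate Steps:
Y(S) = -2*S (Y(S) = S - 3*S = -2*S)
b(A, n) = -15 (b(A, n) = -2*5 - 5 = -10 - 5 = -15)
o(u) = -30 + u (o(u) = u + 2*(-15) = u - 30 = -30 + u)
(o(1/P) + 53)² = ((-30 + 1/(-12)) + 53)² = ((-30 - 1/12) + 53)² = (-361/12 + 53)² = (275/12)² = 75625/144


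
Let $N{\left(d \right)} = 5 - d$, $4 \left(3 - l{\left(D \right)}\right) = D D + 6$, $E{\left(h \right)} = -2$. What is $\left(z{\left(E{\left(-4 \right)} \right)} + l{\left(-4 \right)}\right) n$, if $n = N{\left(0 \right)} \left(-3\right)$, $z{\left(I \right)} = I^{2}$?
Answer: $- \frac{45}{2} \approx -22.5$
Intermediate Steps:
$l{\left(D \right)} = \frac{3}{2} - \frac{D^{2}}{4}$ ($l{\left(D \right)} = 3 - \frac{D D + 6}{4} = 3 - \frac{D^{2} + 6}{4} = 3 - \frac{6 + D^{2}}{4} = 3 - \left(\frac{3}{2} + \frac{D^{2}}{4}\right) = \frac{3}{2} - \frac{D^{2}}{4}$)
$n = -15$ ($n = \left(5 - 0\right) \left(-3\right) = \left(5 + 0\right) \left(-3\right) = 5 \left(-3\right) = -15$)
$\left(z{\left(E{\left(-4 \right)} \right)} + l{\left(-4 \right)}\right) n = \left(\left(-2\right)^{2} + \left(\frac{3}{2} - \frac{\left(-4\right)^{2}}{4}\right)\right) \left(-15\right) = \left(4 + \left(\frac{3}{2} - 4\right)\right) \left(-15\right) = \left(4 - \frac{5}{2}\right) \left(-15\right) = \frac{3}{2} \left(-15\right) = - \frac{45}{2}$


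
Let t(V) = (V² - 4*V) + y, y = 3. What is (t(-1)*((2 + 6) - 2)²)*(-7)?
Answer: -2016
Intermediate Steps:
t(V) = 3 + V² - 4*V (t(V) = (V² - 4*V) + 3 = 3 + V² - 4*V)
(t(-1)*((2 + 6) - 2)²)*(-7) = ((3 + (-1)² - 4*(-1))*((2 + 6) - 2)²)*(-7) = ((3 + 1 + 4)*(8 - 2)²)*(-7) = (8*6²)*(-7) = (8*36)*(-7) = 288*(-7) = -2016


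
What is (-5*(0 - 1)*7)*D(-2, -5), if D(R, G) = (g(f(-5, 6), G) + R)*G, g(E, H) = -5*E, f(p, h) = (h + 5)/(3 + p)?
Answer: -8925/2 ≈ -4462.5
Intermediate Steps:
f(p, h) = (5 + h)/(3 + p)
D(R, G) = G*(55/2 + R) (D(R, G) = (-5*(5 + 6)/(3 - 5) + R)*G = (-5*11/(-2) + R)*G = (-(-5)*11/2 + R)*G = (-5*(-11/2) + R)*G = (55/2 + R)*G = G*(55/2 + R))
(-5*(0 - 1)*7)*D(-2, -5) = (-5*(0 - 1)*7)*((½)*(-5)*(55 + 2*(-2))) = (-5*(-1)*7)*((½)*(-5)*(55 - 4)) = (5*7)*((½)*(-5)*51) = 35*(-255/2) = -8925/2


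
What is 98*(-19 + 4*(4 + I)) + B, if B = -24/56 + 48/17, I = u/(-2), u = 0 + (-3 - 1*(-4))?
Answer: -58025/119 ≈ -487.60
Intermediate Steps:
u = 1 (u = 0 + (-3 + 4) = 0 + 1 = 1)
I = -1/2 (I = 1/(-2) = 1*(-1/2) = -1/2 ≈ -0.50000)
B = 285/119 (B = -24*1/56 + 48*(1/17) = -3/7 + 48/17 = 285/119 ≈ 2.3950)
98*(-19 + 4*(4 + I)) + B = 98*(-19 + 4*(4 - 1/2)) + 285/119 = 98*(-19 + 4*(7/2)) + 285/119 = 98*(-19 + 14) + 285/119 = 98*(-5) + 285/119 = -490 + 285/119 = -58025/119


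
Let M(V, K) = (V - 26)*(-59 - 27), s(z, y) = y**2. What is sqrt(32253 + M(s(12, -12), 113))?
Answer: sqrt(22105) ≈ 148.68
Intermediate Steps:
M(V, K) = 2236 - 86*V (M(V, K) = (-26 + V)*(-86) = 2236 - 86*V)
sqrt(32253 + M(s(12, -12), 113)) = sqrt(32253 + (2236 - 86*(-12)**2)) = sqrt(32253 + (2236 - 86*144)) = sqrt(32253 + (2236 - 12384)) = sqrt(32253 - 10148) = sqrt(22105)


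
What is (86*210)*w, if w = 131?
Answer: 2365860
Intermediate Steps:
(86*210)*w = (86*210)*131 = 18060*131 = 2365860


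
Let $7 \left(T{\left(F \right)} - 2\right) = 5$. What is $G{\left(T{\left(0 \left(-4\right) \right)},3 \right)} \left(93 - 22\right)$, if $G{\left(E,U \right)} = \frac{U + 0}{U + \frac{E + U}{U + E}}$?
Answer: $\frac{213}{4} \approx 53.25$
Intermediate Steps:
$T{\left(F \right)} = \frac{19}{7}$ ($T{\left(F \right)} = 2 + \frac{1}{7} \cdot 5 = 2 + \frac{5}{7} = \frac{19}{7}$)
$G{\left(E,U \right)} = \frac{U}{1 + U}$ ($G{\left(E,U \right)} = \frac{U}{U + \frac{E + U}{E + U}} = \frac{U}{U + 1} = \frac{U}{1 + U}$)
$G{\left(T{\left(0 \left(-4\right) \right)},3 \right)} \left(93 - 22\right) = \frac{3}{1 + 3} \left(93 - 22\right) = \frac{3}{4} \cdot 71 = \frac{213}{4}$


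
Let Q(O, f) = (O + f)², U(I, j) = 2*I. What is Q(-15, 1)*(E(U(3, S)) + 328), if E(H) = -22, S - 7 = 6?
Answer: 59976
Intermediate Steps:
S = 13 (S = 7 + 6 = 13)
Q(-15, 1)*(E(U(3, S)) + 328) = (-15 + 1)²*(-22 + 328) = (-14)²*306 = 196*306 = 59976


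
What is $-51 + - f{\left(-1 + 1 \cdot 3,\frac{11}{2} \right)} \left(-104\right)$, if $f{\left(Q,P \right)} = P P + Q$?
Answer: $3303$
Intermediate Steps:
$f{\left(Q,P \right)} = Q + P^{2}$ ($f{\left(Q,P \right)} = P^{2} + Q = Q + P^{2}$)
$-51 + - f{\left(-1 + 1 \cdot 3,\frac{11}{2} \right)} \left(-104\right) = -51 + - (\left(-1 + 1 \cdot 3\right) + \left(\frac{11}{2}\right)^{2}) \left(-104\right) = -51 + - (\left(-1 + 3\right) + \left(11 \cdot \frac{1}{2}\right)^{2}) \left(-104\right) = -51 + - (2 + \left(\frac{11}{2}\right)^{2}) \left(-104\right) = -51 + - (2 + \frac{121}{4}) \left(-104\right) = -51 + \left(-1\right) \frac{129}{4} \left(-104\right) = -51 - -3354 = -51 + 3354 = 3303$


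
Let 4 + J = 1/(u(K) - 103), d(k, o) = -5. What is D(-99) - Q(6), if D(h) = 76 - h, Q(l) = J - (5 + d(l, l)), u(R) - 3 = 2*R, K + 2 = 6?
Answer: 16469/92 ≈ 179.01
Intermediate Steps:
K = 4 (K = -2 + 6 = 4)
u(R) = 3 + 2*R
J = -369/92 (J = -4 + 1/((3 + 2*4) - 103) = -4 + 1/((3 + 8) - 103) = -4 + 1/(11 - 103) = -4 + 1/(-92) = -4 - 1/92 = -369/92 ≈ -4.0109)
Q(l) = -369/92 (Q(l) = -369/92 - (5 - 5) = -369/92 - 1*0 = -369/92 + 0 = -369/92)
D(-99) - Q(6) = (76 - 1*(-99)) - 1*(-369/92) = (76 + 99) + 369/92 = 175 + 369/92 = 16469/92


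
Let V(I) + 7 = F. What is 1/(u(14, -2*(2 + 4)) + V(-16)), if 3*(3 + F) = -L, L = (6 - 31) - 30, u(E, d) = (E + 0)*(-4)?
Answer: -3/143 ≈ -0.020979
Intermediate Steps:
u(E, d) = -4*E (u(E, d) = E*(-4) = -4*E)
L = -55 (L = -25 - 30 = -55)
F = 46/3 (F = -3 + (-1*(-55))/3 = -3 + (⅓)*55 = -3 + 55/3 = 46/3 ≈ 15.333)
V(I) = 25/3 (V(I) = -7 + 46/3 = 25/3)
1/(u(14, -2*(2 + 4)) + V(-16)) = 1/(-4*14 + 25/3) = 1/(-56 + 25/3) = 1/(-143/3) = -3/143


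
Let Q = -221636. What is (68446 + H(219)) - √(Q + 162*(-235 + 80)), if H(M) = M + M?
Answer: 68884 - I*√246746 ≈ 68884.0 - 496.74*I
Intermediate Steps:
H(M) = 2*M
(68446 + H(219)) - √(Q + 162*(-235 + 80)) = (68446 + 2*219) - √(-221636 + 162*(-235 + 80)) = (68446 + 438) - √(-221636 + 162*(-155)) = 68884 - √(-221636 - 25110) = 68884 - √(-246746) = 68884 - I*√246746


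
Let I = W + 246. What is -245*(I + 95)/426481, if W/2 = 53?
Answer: -109515/426481 ≈ -0.25679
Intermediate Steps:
W = 106 (W = 2*53 = 106)
I = 352 (I = 106 + 246 = 352)
-245*(I + 95)/426481 = -245*(352 + 95)/426481 = -245*447*(1/426481) = -109515*1/426481 = -109515/426481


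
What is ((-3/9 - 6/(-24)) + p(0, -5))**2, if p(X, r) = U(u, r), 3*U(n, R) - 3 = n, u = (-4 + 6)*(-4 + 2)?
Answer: 25/144 ≈ 0.17361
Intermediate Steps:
u = -4 (u = 2*(-2) = -4)
U(n, R) = 1 + n/3
p(X, r) = -1/3 (p(X, r) = 1 + (1/3)*(-4) = 1 - 4/3 = -1/3)
((-3/9 - 6/(-24)) + p(0, -5))**2 = ((-3/9 - 6/(-24)) - 1/3)**2 = ((-3*1/9 - 6*(-1/24)) - 1/3)**2 = ((-1/3 + 1/4) - 1/3)**2 = (-1/12 - 1/3)**2 = (-5/12)**2 = 25/144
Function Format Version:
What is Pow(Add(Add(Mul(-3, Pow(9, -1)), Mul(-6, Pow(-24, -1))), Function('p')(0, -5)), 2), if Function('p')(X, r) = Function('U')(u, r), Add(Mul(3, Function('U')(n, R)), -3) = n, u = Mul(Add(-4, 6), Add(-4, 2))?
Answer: Rational(25, 144) ≈ 0.17361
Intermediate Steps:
u = -4 (u = Mul(2, -2) = -4)
Function('U')(n, R) = Add(1, Mul(Rational(1, 3), n))
Function('p')(X, r) = Rational(-1, 3) (Function('p')(X, r) = Add(1, Mul(Rational(1, 3), -4)) = Add(1, Rational(-4, 3)) = Rational(-1, 3))
Pow(Add(Add(Mul(-3, Pow(9, -1)), Mul(-6, Pow(-24, -1))), Function('p')(0, -5)), 2) = Pow(Add(Add(Mul(-3, Pow(9, -1)), Mul(-6, Pow(-24, -1))), Rational(-1, 3)), 2) = Pow(Add(Add(Mul(-3, Rational(1, 9)), Mul(-6, Rational(-1, 24))), Rational(-1, 3)), 2) = Pow(Add(Add(Rational(-1, 3), Rational(1, 4)), Rational(-1, 3)), 2) = Pow(Add(Rational(-1, 12), Rational(-1, 3)), 2) = Pow(Rational(-5, 12), 2) = Rational(25, 144)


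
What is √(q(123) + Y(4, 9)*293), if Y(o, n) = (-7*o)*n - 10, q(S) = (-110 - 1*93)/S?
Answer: I*√1161417783/123 ≈ 277.07*I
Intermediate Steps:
q(S) = -203/S (q(S) = (-110 - 93)/S = -203/S)
Y(o, n) = -10 - 7*n*o (Y(o, n) = -7*n*o - 10 = -10 - 7*n*o)
√(q(123) + Y(4, 9)*293) = √(-203/123 + (-10 - 7*9*4)*293) = √(-203*1/123 + (-10 - 252)*293) = √(-203/123 - 262*293) = √(-203/123 - 76766) = √(-9442421/123) = I*√1161417783/123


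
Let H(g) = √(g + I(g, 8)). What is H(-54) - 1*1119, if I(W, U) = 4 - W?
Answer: -1117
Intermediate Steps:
H(g) = 2 (H(g) = √(g + (4 - g)) = √4 = 2)
H(-54) - 1*1119 = 2 - 1*1119 = 2 - 1119 = -1117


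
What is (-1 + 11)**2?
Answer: 100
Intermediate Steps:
(-1 + 11)**2 = 10**2 = 100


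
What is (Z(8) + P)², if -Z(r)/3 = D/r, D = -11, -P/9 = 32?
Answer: 5157441/64 ≈ 80585.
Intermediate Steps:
P = -288 (P = -9*32 = -288)
Z(r) = 33/r (Z(r) = -(-33)/r = 33/r)
(Z(8) + P)² = (33/8 - 288)² = (-2271/8)² = 5157441/64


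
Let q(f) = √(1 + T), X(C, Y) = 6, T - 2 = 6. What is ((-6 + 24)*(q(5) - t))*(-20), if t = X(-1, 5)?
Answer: 1080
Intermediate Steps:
T = 8 (T = 2 + 6 = 8)
q(f) = 3 (q(f) = √(1 + 8) = √9 = 3)
t = 6
((-6 + 24)*(q(5) - t))*(-20) = ((-6 + 24)*(3 - 1*6))*(-20) = (18*(3 - 6))*(-20) = (18*(-3))*(-20) = -54*(-20) = 1080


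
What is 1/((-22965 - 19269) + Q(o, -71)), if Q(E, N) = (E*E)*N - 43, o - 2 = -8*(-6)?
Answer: -1/219777 ≈ -4.5501e-6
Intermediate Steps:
o = 50 (o = 2 - 8*(-6) = 2 + 48 = 50)
Q(E, N) = -43 + N*E² (Q(E, N) = E²*N - 43 = N*E² - 43 = -43 + N*E²)
1/((-22965 - 19269) + Q(o, -71)) = 1/((-22965 - 19269) + (-43 - 71*50²)) = 1/(-42234 + (-43 - 71*2500)) = 1/(-42234 + (-43 - 177500)) = 1/(-42234 - 177543) = 1/(-219777) = -1/219777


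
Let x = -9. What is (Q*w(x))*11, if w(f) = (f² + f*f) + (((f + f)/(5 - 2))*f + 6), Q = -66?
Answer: -161172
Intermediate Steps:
w(f) = 6 + 8*f²/3 (w(f) = (f² + f²) + (((2*f)/3)*f + 6) = 2*f² + (((2*f)*(⅓))*f + 6) = 2*f² + ((2*f/3)*f + 6) = 2*f² + (2*f²/3 + 6) = 2*f² + (6 + 2*f²/3) = 6 + 8*f²/3)
(Q*w(x))*11 = -66*(6 + (8/3)*(-9)²)*11 = -66*(6 + (8/3)*81)*11 = -66*(6 + 216)*11 = -66*222*11 = -14652*11 = -161172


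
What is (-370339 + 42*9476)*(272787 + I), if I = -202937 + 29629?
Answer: 2750892787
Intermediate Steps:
I = -173308
(-370339 + 42*9476)*(272787 + I) = (-370339 + 42*9476)*(272787 - 173308) = (-370339 + 397992)*99479 = 27653*99479 = 2750892787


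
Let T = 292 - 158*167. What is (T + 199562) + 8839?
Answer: 182307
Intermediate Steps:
T = -26094 (T = 292 - 26386 = -26094)
(T + 199562) + 8839 = (-26094 + 199562) + 8839 = 173468 + 8839 = 182307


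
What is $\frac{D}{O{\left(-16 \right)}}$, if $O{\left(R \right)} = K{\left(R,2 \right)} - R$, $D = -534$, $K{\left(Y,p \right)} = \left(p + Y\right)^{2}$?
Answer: $- \frac{267}{106} \approx -2.5189$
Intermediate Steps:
$K{\left(Y,p \right)} = \left(Y + p\right)^{2}$
$O{\left(R \right)} = \left(2 + R\right)^{2} - R$ ($O{\left(R \right)} = \left(R + 2\right)^{2} - R = \left(2 + R\right)^{2} - R$)
$\frac{D}{O{\left(-16 \right)}} = - \frac{534}{\left(2 - 16\right)^{2} - -16} = - \frac{534}{\left(-14\right)^{2} + 16} = - \frac{534}{196 + 16} = - \frac{534}{212} = \left(-534\right) \frac{1}{212} = - \frac{267}{106}$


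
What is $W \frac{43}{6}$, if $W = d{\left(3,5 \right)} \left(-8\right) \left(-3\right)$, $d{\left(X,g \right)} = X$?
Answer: $516$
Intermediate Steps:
$W = 72$ ($W = 3 \left(-8\right) \left(-3\right) = \left(-24\right) \left(-3\right) = 72$)
$W \frac{43}{6} = 72 \cdot \frac{43}{6} = 516$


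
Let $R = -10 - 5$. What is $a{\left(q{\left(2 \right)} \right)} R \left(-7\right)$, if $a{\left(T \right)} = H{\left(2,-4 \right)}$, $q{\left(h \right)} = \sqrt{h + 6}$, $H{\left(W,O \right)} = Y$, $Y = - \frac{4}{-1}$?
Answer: $420$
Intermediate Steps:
$Y = 4$ ($Y = \left(-4\right) \left(-1\right) = 4$)
$H{\left(W,O \right)} = 4$
$q{\left(h \right)} = \sqrt{6 + h}$
$a{\left(T \right)} = 4$
$R = -15$ ($R = -10 - 5 = -15$)
$a{\left(q{\left(2 \right)} \right)} R \left(-7\right) = 4 \left(-15\right) \left(-7\right) = \left(-60\right) \left(-7\right) = 420$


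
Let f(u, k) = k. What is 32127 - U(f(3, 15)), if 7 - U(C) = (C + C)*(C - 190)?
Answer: 26870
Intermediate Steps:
U(C) = 7 - 2*C*(-190 + C) (U(C) = 7 - (C + C)*(C - 190) = 7 - 2*C*(-190 + C))
32127 - U(f(3, 15)) = 32127 - (7 - 2*15² + 380*15) = 32127 - (7 - 2*225 + 5700) = 32127 - (7 - 450 + 5700) = 32127 - 1*5257 = 32127 - 5257 = 26870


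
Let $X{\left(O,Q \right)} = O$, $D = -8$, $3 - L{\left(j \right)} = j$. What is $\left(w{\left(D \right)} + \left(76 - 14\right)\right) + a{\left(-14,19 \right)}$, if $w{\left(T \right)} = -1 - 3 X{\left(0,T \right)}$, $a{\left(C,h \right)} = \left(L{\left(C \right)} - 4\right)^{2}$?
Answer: $230$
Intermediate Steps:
$L{\left(j \right)} = 3 - j$
$a{\left(C,h \right)} = \left(-1 - C\right)^{2}$ ($a{\left(C,h \right)} = \left(\left(3 - C\right) - 4\right)^{2} = \left(-1 - C\right)^{2}$)
$w{\left(T \right)} = -1$ ($w{\left(T \right)} = -1 - 0 = -1 + 0 = -1$)
$\left(w{\left(D \right)} + \left(76 - 14\right)\right) + a{\left(-14,19 \right)} = \left(-1 + \left(76 - 14\right)\right) + \left(1 - 14\right)^{2} = \left(-1 + 62\right) + \left(-13\right)^{2} = 61 + 169 = 230$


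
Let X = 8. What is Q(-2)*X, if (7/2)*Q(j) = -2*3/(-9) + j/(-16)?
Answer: 38/21 ≈ 1.8095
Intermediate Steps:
Q(j) = 4/21 - j/56 (Q(j) = 2*(-2*3/(-9) + j/(-16))/7 = 2*(-6*(-⅑) + j*(-1/16))/7 = 2*(⅔ - j/16)/7 = 4/21 - j/56)
Q(-2)*X = (4/21 - 1/56*(-2))*8 = (4/21 + 1/28)*8 = (19/84)*8 = 38/21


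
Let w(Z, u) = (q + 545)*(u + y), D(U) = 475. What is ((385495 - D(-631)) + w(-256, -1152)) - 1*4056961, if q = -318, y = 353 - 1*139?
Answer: -3884867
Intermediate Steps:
y = 214 (y = 353 - 139 = 214)
w(Z, u) = 48578 + 227*u (w(Z, u) = (-318 + 545)*(u + 214) = 227*(214 + u) = 48578 + 227*u)
((385495 - D(-631)) + w(-256, -1152)) - 1*4056961 = ((385495 - 1*475) + (48578 + 227*(-1152))) - 1*4056961 = ((385495 - 475) + (48578 - 261504)) - 4056961 = (385020 - 212926) - 4056961 = 172094 - 4056961 = -3884867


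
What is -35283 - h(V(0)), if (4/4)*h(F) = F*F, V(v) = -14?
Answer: -35479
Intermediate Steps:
h(F) = F² (h(F) = F*F = F²)
-35283 - h(V(0)) = -35283 - 1*(-14)² = -35283 - 1*196 = -35283 - 196 = -35479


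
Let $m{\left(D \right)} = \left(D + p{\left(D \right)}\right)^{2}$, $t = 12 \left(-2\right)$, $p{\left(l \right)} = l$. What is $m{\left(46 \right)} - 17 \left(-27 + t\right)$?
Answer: $9331$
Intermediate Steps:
$t = -24$
$m{\left(D \right)} = 4 D^{2}$ ($m{\left(D \right)} = \left(D + D\right)^{2} = \left(2 D\right)^{2} = 4 D^{2}$)
$m{\left(46 \right)} - 17 \left(-27 + t\right) = 4 \cdot 46^{2} - 17 \left(-27 - 24\right) = 4 \cdot 2116 - 17 \left(-51\right) = 8464 - -867 = 8464 + 867 = 9331$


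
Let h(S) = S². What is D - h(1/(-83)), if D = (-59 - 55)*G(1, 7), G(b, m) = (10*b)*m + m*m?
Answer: -93456175/6889 ≈ -13566.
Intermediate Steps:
G(b, m) = m² + 10*b*m (G(b, m) = 10*b*m + m² = m² + 10*b*m)
D = -13566 (D = (-59 - 55)*(7*(7 + 10*1)) = -798*(7 + 10) = -798*17 = -114*119 = -13566)
D - h(1/(-83)) = -13566 - (1/(-83))² = -13566 - (-1/83)² = -13566 - 1*1/6889 = -13566 - 1/6889 = -93456175/6889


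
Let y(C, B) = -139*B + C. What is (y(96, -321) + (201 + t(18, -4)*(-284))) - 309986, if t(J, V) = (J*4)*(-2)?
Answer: -224174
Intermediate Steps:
y(C, B) = C - 139*B
t(J, V) = -8*J (t(J, V) = (4*J)*(-2) = -8*J)
(y(96, -321) + (201 + t(18, -4)*(-284))) - 309986 = ((96 - 139*(-321)) + (201 - 8*18*(-284))) - 309986 = ((96 + 44619) + (201 - 144*(-284))) - 309986 = (44715 + (201 + 40896)) - 309986 = (44715 + 41097) - 309986 = 85812 - 309986 = -224174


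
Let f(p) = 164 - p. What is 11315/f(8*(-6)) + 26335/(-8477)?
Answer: 90334235/1797124 ≈ 50.266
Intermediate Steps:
11315/f(8*(-6)) + 26335/(-8477) = 11315/(164 - 8*(-6)) + 26335/(-8477) = 11315/(164 - 1*(-48)) + 26335*(-1/8477) = 11315/(164 + 48) - 26335/8477 = 11315/212 - 26335/8477 = 90334235/1797124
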